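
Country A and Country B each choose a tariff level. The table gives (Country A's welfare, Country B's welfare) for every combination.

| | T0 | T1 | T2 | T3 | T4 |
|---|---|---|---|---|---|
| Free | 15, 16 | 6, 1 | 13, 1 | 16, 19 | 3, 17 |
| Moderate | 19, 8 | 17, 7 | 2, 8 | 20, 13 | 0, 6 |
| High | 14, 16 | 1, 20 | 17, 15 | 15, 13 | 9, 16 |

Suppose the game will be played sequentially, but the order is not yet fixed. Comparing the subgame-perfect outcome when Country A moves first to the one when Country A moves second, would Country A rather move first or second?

If Country A leads: Country B's best replies are Free→T3, Moderate→T3, High→T1; Country A's induced payoffs 16, 20, 1; outcome (Moderate, T3), payoffs (20, 13).
If Country B leads: Country A's best replies are T0→Moderate, T1→Moderate, T2→High, T3→Moderate, T4→High; Country B's induced payoffs 8, 7, 15, 13, 16; outcome (High, T4), payoffs (9, 16).
Country A gets 20 moving first and 9 moving second, so Country A prefers to move first.

first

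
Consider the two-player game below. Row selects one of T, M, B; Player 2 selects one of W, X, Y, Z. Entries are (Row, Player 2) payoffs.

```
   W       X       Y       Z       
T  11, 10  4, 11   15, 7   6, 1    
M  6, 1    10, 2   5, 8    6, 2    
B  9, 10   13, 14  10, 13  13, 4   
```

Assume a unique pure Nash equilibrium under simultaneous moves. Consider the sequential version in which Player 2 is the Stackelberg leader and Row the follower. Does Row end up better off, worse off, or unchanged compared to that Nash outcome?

Row best-responds to each possible Player 2 move:
- W: Row compares 11, 6, 9 and picks T; Player 2 would get 10.
- X: Row compares 4, 10, 13 and picks B; Player 2 would get 14.
- Y: Row compares 15, 5, 10 and picks T; Player 2 would get 7.
- Z: Row compares 6, 6, 13 and picks B; Player 2 would get 4.
Among 10, 14, 7, 4, the best is 14 at X. Subgame-perfect outcome: (B, X) with payoffs (13, 14).
For the simultaneous game, intersect best replies.
Row's best replies: W→T; X→B; Y→T; Z→B.
Player 2's best replies: T→X; M→Y; B→X.
Only (B, X) has each player best-responding; Nash payoffs (13, 14).
Row earns 13 sequentially versus 13 at the Nash outcome: unchanged.

unchanged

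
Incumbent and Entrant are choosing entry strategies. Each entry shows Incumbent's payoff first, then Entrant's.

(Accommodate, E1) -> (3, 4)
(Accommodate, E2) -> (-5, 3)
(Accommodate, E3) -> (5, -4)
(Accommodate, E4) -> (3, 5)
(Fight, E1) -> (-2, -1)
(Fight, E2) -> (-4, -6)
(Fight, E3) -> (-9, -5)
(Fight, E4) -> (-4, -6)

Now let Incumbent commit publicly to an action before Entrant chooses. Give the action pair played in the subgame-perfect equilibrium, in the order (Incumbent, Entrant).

(Accommodate, E4)

Solve by backward induction (Incumbent leads).
- Accommodate: Entrant compares 4, 3, -4, 5 and picks E4; Incumbent would get 3.
- Fight: Entrant compares -1, -6, -5, -6 and picks E1; Incumbent would get -2.
Among 3, -2, the best is 3 at Accommodate. Subgame-perfect outcome: (Accommodate, E4) with payoffs (3, 5).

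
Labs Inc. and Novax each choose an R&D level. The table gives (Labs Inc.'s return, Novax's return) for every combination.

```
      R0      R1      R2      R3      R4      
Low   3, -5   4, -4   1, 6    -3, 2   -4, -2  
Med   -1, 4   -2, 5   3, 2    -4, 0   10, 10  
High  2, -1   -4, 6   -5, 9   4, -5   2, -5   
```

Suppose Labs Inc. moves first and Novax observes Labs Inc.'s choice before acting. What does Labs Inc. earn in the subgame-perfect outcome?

10

Novax best-responds to each possible Labs Inc. move:
- Low: BR = R2, leader payoff 1.
- Med: BR = R4, leader payoff 10.
- High: BR = R2, leader payoff -5.
Labs Inc.'s induced payoffs are 1, 10, -5, so Labs Inc. commits to Med. Subgame-perfect outcome: (Med, R4) with payoffs (10, 10).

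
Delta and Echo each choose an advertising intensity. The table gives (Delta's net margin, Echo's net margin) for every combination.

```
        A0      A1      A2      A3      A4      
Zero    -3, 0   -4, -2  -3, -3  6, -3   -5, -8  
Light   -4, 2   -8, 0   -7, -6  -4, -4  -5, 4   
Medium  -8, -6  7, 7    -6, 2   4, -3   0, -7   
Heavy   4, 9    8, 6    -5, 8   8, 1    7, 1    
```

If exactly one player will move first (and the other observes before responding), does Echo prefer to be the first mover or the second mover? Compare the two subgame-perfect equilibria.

first

If Delta leads: Echo's best replies are Zero→A0, Light→A4, Medium→A1, Heavy→A0; Delta's induced payoffs -3, -5, 7, 4; outcome (Medium, A1), payoffs (7, 7).
If Echo leads: Delta's best replies are A0→Heavy, A1→Heavy, A2→Zero, A3→Heavy, A4→Heavy; Echo's induced payoffs 9, 6, -3, 1, 1; outcome (Heavy, A0), payoffs (4, 9).
Echo gets 9 moving first and 7 moving second, so Echo prefers to move first.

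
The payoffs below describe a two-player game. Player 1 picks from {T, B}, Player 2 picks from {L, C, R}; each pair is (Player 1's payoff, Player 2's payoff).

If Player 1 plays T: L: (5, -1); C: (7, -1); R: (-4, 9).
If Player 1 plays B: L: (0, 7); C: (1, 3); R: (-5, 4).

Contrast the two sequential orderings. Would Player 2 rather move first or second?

If Player 1 leads: Player 2's best replies are T→R, B→L; Player 1's induced payoffs -4, 0; outcome (B, L), payoffs (0, 7).
If Player 2 leads: Player 1's best replies are L→T, C→T, R→T; Player 2's induced payoffs -1, -1, 9; outcome (T, R), payoffs (-4, 9).
Player 2 gets 9 moving first and 7 moving second, so Player 2 prefers to move first.

first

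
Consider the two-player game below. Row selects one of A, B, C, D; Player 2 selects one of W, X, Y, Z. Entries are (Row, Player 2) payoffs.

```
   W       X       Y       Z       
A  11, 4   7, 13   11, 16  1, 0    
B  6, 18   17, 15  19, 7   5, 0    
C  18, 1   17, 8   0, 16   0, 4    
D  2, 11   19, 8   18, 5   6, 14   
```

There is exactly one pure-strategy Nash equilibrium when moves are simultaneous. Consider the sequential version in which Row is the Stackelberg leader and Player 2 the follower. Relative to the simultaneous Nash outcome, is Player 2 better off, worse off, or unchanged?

better off

Player 2 best-responds to each possible Row move:
- A: Player 2 compares 4, 13, 16, 0 and picks Y; Row would get 11.
- B: Player 2 compares 18, 15, 7, 0 and picks W; Row would get 6.
- C: Player 2 compares 1, 8, 16, 4 and picks Y; Row would get 0.
- D: Player 2 compares 11, 8, 5, 14 and picks Z; Row would get 6.
Maximizing over 11, 6, 0, 6, Row chooses A. Subgame-perfect outcome: (A, Y) with payoffs (11, 16).
Now find the simultaneous Nash equilibrium.
Row's best replies: W→C; X→D; Y→B; Z→D.
Player 2's best replies: A→Y; B→W; C→Y; D→Z.
Only (D, Z) has each player best-responding; Nash payoffs (6, 14).
Player 2 earns 16 sequentially versus 14 at the Nash outcome: better off.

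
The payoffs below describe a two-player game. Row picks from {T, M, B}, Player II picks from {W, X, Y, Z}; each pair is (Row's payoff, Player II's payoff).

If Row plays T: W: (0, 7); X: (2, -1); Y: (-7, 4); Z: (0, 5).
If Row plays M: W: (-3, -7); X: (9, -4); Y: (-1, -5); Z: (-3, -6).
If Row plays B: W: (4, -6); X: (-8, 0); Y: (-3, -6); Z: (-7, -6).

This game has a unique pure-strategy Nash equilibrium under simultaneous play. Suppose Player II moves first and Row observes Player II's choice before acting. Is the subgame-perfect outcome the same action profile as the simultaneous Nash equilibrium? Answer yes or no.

no

Work backward from Row's decision.
- W → Row plays B (best of 0, -3, 4); Player II gets -6.
- X → Row plays M (best of 2, 9, -8); Player II gets -4.
- Y → Row plays M (best of -7, -1, -3); Player II gets -5.
- Z → Row plays T (best of 0, -3, -7); Player II gets 5.
Maximizing over -6, -4, -5, 5, Player II chooses Z. Subgame-perfect outcome: (T, Z) with payoffs (0, 5).
Under simultaneous play:
Row's best replies: W→B; X→M; Y→M; Z→T.
Player II's best replies: T→W; M→X; B→X.
The unique mutual best reply is (M, X), giving (9, -4).
Sequential outcome (T, Z) differs from the Nash profile (M, X).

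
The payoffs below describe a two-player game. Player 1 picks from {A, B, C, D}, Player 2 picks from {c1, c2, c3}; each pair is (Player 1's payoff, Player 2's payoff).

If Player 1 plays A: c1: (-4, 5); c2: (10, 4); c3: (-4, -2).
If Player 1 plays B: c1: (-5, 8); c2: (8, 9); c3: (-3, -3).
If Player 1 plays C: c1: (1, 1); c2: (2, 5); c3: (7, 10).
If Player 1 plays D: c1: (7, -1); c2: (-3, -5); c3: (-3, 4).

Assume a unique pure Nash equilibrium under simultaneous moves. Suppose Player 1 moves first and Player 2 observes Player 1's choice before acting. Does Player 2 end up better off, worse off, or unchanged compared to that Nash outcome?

worse off

Backward induction with Player 1 moving first.
- A: BR = c1, leader payoff -4.
- B: BR = c2, leader payoff 8.
- C: BR = c3, leader payoff 7.
- D: BR = c3, leader payoff -3.
Maximizing over -4, 8, 7, -3, Player 1 chooses B. Subgame-perfect outcome: (B, c2) with payoffs (8, 9).
For the simultaneous game, intersect best replies.
Player 1's best replies: c1→D; c2→A; c3→C.
Player 2's best replies: A→c1; B→c2; C→c3; D→c3.
Only (C, c3) has each player best-responding; Nash payoffs (7, 10).
Player 2 earns 9 sequentially versus 10 at the Nash outcome: worse off.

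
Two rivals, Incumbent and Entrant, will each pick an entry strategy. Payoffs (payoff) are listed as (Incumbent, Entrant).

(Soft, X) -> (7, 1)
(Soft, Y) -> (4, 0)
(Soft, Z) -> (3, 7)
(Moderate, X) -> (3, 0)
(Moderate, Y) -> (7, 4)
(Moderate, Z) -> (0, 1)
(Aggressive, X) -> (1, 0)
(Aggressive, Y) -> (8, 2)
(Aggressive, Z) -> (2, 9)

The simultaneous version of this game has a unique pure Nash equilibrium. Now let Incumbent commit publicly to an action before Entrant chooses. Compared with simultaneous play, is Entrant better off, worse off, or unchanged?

Solve by backward induction (Incumbent leads).
- Soft: BR = Z, leader payoff 3.
- Moderate: BR = Y, leader payoff 7.
- Aggressive: BR = Z, leader payoff 2.
Maximizing over 3, 7, 2, Incumbent chooses Moderate. Subgame-perfect outcome: (Moderate, Y) with payoffs (7, 4).
Now find the simultaneous Nash equilibrium.
Incumbent's best replies: X→Soft; Y→Aggressive; Z→Soft.
Entrant's best replies: Soft→Z; Moderate→Y; Aggressive→Z.
The unique mutual best reply is (Soft, Z), giving (3, 7).
Entrant earns 4 sequentially versus 7 at the Nash outcome: worse off.

worse off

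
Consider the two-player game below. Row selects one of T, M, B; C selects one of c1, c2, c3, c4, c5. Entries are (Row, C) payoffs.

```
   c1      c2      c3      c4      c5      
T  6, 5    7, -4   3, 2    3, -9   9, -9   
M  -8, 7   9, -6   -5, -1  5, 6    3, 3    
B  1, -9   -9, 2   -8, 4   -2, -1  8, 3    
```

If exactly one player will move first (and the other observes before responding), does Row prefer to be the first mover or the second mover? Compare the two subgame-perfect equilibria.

first

If Row leads: C's best replies are T→c1, M→c1, B→c3; Row's induced payoffs 6, -8, -8; outcome (T, c1), payoffs (6, 5).
If C leads: Row's best replies are c1→T, c2→M, c3→T, c4→M, c5→T; C's induced payoffs 5, -6, 2, 6, -9; outcome (M, c4), payoffs (5, 6).
Row gets 6 moving first and 5 moving second, so Row prefers to move first.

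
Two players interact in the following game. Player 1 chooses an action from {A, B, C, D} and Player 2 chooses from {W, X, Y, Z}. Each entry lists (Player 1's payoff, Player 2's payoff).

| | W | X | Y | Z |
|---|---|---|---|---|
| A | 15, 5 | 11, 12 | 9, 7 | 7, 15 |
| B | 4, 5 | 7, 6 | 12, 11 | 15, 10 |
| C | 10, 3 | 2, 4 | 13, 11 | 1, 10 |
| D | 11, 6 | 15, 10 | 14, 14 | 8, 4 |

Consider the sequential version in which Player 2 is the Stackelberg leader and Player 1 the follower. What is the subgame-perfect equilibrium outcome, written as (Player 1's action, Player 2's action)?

(D, Y)

Backward induction with Player 2 moving first.
- W → Player 1 plays A (best of 15, 4, 10, 11); Player 2 gets 5.
- X → Player 1 plays D (best of 11, 7, 2, 15); Player 2 gets 10.
- Y → Player 1 plays D (best of 9, 12, 13, 14); Player 2 gets 14.
- Z → Player 1 plays B (best of 7, 15, 1, 8); Player 2 gets 10.
Among 5, 10, 14, 10, the best is 14 at Y. Subgame-perfect outcome: (D, Y) with payoffs (14, 14).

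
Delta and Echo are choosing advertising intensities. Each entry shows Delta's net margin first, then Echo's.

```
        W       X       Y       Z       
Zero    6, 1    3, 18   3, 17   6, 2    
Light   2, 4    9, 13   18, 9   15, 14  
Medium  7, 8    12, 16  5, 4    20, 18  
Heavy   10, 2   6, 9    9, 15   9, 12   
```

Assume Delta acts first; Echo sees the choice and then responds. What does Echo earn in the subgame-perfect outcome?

18

Backward induction with Delta moving first.
- Zero: Echo compares 1, 18, 17, 2 and picks X; Delta would get 3.
- Light: Echo compares 4, 13, 9, 14 and picks Z; Delta would get 15.
- Medium: Echo compares 8, 16, 4, 18 and picks Z; Delta would get 20.
- Heavy: Echo compares 2, 9, 15, 12 and picks Y; Delta would get 9.
Maximizing over 3, 15, 20, 9, Delta chooses Medium. Subgame-perfect outcome: (Medium, Z) with payoffs (20, 18).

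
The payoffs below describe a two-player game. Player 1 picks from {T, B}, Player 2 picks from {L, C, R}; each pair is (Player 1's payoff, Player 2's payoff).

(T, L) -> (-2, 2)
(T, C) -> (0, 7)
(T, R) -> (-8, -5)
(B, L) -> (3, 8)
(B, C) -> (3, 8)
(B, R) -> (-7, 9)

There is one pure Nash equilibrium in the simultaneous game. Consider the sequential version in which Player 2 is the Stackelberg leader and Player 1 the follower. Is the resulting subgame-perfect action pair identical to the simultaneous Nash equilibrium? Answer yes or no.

Work backward from Player 1's decision.
- L: Player 1 compares -2, 3 and picks B; Player 2 would get 8.
- C: Player 1 compares 0, 3 and picks B; Player 2 would get 8.
- R: Player 1 compares -8, -7 and picks B; Player 2 would get 9.
Maximizing over 8, 8, 9, Player 2 chooses R. Subgame-perfect outcome: (B, R) with payoffs (-7, 9).
Under simultaneous play:
Player 1's best replies: L→B; C→B; R→B.
Player 2's best replies: T→C; B→R.
The unique mutual best reply is (B, R), giving (-7, 9).
Sequential outcome (B, R) coincides with the Nash profile (B, R).

yes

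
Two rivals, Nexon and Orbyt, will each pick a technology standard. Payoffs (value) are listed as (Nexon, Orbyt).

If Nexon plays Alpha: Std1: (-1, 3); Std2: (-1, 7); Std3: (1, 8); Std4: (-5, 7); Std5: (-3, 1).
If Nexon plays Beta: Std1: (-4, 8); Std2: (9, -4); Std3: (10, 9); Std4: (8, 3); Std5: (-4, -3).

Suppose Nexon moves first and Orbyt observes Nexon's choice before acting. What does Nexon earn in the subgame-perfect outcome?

10

Backward induction with Nexon moving first.
- Alpha: Orbyt compares 3, 7, 8, 7, 1 and picks Std3; Nexon would get 1.
- Beta: Orbyt compares 8, -4, 9, 3, -3 and picks Std3; Nexon would get 10.
Among 1, 10, the best is 10 at Beta. Subgame-perfect outcome: (Beta, Std3) with payoffs (10, 9).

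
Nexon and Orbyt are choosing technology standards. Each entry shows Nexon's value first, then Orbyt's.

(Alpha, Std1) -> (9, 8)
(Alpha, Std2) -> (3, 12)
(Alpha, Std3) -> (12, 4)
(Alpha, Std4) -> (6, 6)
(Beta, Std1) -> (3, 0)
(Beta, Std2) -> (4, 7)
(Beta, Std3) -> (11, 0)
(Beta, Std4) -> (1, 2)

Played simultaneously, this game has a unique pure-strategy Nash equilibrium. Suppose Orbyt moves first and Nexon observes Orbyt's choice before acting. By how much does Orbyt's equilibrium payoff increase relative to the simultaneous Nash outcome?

Work backward from Nexon's decision.
- Std1: Nexon compares 9, 3 and picks Alpha; Orbyt would get 8.
- Std2: Nexon compares 3, 4 and picks Beta; Orbyt would get 7.
- Std3: Nexon compares 12, 11 and picks Alpha; Orbyt would get 4.
- Std4: Nexon compares 6, 1 and picks Alpha; Orbyt would get 6.
Orbyt's induced payoffs are 8, 7, 4, 6, so Orbyt commits to Std1. Subgame-perfect outcome: (Alpha, Std1) with payoffs (9, 8).
Now find the simultaneous Nash equilibrium.
Nexon's best replies: Std1→Alpha; Std2→Beta; Std3→Alpha; Std4→Alpha.
Orbyt's best replies: Alpha→Std2; Beta→Std2.
The unique mutual best reply is (Beta, Std2), giving (4, 7).
Orbyt's commitment gain: 8 − 7 = 1.

1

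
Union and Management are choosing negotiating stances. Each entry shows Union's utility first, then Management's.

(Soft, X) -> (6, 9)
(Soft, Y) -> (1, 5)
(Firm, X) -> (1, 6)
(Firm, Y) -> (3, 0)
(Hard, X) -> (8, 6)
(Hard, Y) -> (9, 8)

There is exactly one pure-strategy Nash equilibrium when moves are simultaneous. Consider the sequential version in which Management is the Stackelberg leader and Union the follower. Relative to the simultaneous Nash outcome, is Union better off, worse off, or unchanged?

Union best-responds to each possible Management move:
- X: BR = Hard, leader payoff 6.
- Y: BR = Hard, leader payoff 8.
Maximizing over 6, 8, Management chooses Y. Subgame-perfect outcome: (Hard, Y) with payoffs (9, 8).
For the simultaneous game, intersect best replies.
Union's best replies: X→Hard; Y→Hard.
Management's best replies: Soft→X; Firm→X; Hard→Y.
Only (Hard, Y) has each player best-responding; Nash payoffs (9, 8).
Union earns 9 sequentially versus 9 at the Nash outcome: unchanged.

unchanged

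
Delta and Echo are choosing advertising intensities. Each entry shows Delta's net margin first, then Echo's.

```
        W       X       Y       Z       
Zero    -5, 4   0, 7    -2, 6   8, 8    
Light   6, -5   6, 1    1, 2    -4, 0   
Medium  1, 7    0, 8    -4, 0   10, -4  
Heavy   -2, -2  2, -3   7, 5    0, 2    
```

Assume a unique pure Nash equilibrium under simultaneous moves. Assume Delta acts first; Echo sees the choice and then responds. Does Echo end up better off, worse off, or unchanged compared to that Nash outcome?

better off

Work backward from Echo's decision.
- Zero: BR = Z, leader payoff 8.
- Light: BR = Y, leader payoff 1.
- Medium: BR = X, leader payoff 0.
- Heavy: BR = Y, leader payoff 7.
Among 8, 1, 0, 7, the best is 8 at Zero. Subgame-perfect outcome: (Zero, Z) with payoffs (8, 8).
Under simultaneous play:
Delta's best replies: W→Light; X→Light; Y→Heavy; Z→Medium.
Echo's best replies: Zero→Z; Light→Y; Medium→X; Heavy→Y.
The unique mutual best reply is (Heavy, Y), giving (7, 5).
Echo earns 8 sequentially versus 5 at the Nash outcome: better off.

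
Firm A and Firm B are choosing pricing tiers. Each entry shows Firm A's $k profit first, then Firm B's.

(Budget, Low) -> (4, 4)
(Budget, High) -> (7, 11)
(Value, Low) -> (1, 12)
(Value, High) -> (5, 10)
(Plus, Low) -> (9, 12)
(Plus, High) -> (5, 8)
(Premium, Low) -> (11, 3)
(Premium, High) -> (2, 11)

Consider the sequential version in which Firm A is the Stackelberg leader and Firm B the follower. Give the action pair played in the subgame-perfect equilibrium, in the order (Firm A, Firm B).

Firm B best-responds to each possible Firm A move:
- Budget → Firm B plays High (best of 4, 11); Firm A gets 7.
- Value → Firm B plays Low (best of 12, 10); Firm A gets 1.
- Plus → Firm B plays Low (best of 12, 8); Firm A gets 9.
- Premium → Firm B plays High (best of 3, 11); Firm A gets 2.
Firm A's induced payoffs are 7, 1, 9, 2, so Firm A commits to Plus. Subgame-perfect outcome: (Plus, Low) with payoffs (9, 12).

(Plus, Low)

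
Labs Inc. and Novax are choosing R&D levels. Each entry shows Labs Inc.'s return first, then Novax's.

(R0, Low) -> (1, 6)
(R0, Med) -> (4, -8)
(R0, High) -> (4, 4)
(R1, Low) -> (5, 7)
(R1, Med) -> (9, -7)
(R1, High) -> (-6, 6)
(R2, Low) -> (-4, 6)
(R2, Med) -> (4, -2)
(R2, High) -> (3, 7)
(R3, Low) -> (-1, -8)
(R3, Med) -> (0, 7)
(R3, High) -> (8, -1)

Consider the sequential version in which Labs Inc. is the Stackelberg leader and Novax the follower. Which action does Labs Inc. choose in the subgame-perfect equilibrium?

R1

Backward induction with Labs Inc. moving first.
- R0: BR = Low, leader payoff 1.
- R1: BR = Low, leader payoff 5.
- R2: BR = High, leader payoff 3.
- R3: BR = Med, leader payoff 0.
Maximizing over 1, 5, 3, 0, Labs Inc. chooses R1. Subgame-perfect outcome: (R1, Low) with payoffs (5, 7).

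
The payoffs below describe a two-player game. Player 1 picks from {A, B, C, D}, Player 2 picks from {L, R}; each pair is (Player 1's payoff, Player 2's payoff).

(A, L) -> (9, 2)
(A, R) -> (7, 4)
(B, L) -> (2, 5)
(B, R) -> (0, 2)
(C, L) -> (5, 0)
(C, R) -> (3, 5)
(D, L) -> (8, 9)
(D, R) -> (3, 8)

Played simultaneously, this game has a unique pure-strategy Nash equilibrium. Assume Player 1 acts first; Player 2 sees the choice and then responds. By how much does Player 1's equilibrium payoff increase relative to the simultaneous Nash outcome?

1

Player 2 best-responds to each possible Player 1 move:
- A → Player 2 plays R (best of 2, 4); Player 1 gets 7.
- B → Player 2 plays L (best of 5, 2); Player 1 gets 2.
- C → Player 2 plays R (best of 0, 5); Player 1 gets 3.
- D → Player 2 plays L (best of 9, 8); Player 1 gets 8.
Among 7, 2, 3, 8, the best is 8 at D. Subgame-perfect outcome: (D, L) with payoffs (8, 9).
Now find the simultaneous Nash equilibrium.
Player 1's best replies: L→A; R→A.
Player 2's best replies: A→R; B→L; C→R; D→L.
Only (A, R) has each player best-responding; Nash payoffs (7, 4).
Player 1's commitment gain: 8 − 7 = 1.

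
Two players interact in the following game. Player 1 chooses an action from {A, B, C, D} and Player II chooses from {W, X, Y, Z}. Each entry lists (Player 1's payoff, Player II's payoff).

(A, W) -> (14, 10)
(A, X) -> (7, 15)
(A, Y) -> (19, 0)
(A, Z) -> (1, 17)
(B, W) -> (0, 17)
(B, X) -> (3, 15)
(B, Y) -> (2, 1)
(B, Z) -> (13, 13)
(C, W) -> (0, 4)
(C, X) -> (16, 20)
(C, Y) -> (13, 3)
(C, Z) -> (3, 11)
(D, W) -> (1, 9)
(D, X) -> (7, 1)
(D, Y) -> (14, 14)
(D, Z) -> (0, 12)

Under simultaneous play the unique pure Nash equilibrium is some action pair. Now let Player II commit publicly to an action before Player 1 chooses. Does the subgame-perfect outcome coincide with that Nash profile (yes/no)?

yes

Work backward from Player 1's decision.
- W: BR = A, leader payoff 10.
- X: BR = C, leader payoff 20.
- Y: BR = A, leader payoff 0.
- Z: BR = B, leader payoff 13.
Maximizing over 10, 20, 0, 13, Player II chooses X. Subgame-perfect outcome: (C, X) with payoffs (16, 20).
Now find the simultaneous Nash equilibrium.
Player 1's best replies: W→A; X→C; Y→A; Z→B.
Player II's best replies: A→Z; B→W; C→X; D→Y.
Only (C, X) has each player best-responding; Nash payoffs (16, 20).
Sequential outcome (C, X) coincides with the Nash profile (C, X).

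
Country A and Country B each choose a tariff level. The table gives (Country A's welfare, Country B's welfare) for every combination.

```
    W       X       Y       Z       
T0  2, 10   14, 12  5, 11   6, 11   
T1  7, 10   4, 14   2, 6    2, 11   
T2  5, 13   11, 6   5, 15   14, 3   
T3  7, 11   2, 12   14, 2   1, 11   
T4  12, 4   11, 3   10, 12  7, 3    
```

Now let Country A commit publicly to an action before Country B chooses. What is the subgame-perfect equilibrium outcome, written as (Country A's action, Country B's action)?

Solve by backward induction (Country A leads).
- T0 → Country B plays X (best of 10, 12, 11, 11); Country A gets 14.
- T1 → Country B plays X (best of 10, 14, 6, 11); Country A gets 4.
- T2 → Country B plays Y (best of 13, 6, 15, 3); Country A gets 5.
- T3 → Country B plays X (best of 11, 12, 2, 11); Country A gets 2.
- T4 → Country B plays Y (best of 4, 3, 12, 3); Country A gets 10.
Country A's induced payoffs are 14, 4, 5, 2, 10, so Country A commits to T0. Subgame-perfect outcome: (T0, X) with payoffs (14, 12).

(T0, X)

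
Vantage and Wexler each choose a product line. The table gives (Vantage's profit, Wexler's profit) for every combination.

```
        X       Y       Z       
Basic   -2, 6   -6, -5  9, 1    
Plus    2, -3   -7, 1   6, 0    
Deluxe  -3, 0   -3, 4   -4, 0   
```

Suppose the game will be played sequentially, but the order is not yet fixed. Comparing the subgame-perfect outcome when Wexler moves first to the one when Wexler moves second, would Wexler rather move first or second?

If Vantage leads: Wexler's best replies are Basic→X, Plus→Y, Deluxe→Y; Vantage's induced payoffs -2, -7, -3; outcome (Basic, X), payoffs (-2, 6).
If Wexler leads: Vantage's best replies are X→Plus, Y→Deluxe, Z→Basic; Wexler's induced payoffs -3, 4, 1; outcome (Deluxe, Y), payoffs (-3, 4).
Wexler gets 4 moving first and 6 moving second, so Wexler prefers to move second.

second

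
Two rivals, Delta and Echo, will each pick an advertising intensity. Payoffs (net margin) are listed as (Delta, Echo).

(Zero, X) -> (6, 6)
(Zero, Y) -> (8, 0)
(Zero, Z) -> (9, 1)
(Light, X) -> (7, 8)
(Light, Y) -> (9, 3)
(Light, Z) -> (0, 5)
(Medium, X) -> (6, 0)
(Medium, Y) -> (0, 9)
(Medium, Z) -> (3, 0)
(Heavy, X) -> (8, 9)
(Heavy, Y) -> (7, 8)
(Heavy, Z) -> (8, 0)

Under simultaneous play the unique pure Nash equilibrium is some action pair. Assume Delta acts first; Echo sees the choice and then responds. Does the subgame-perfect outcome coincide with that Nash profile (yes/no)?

yes

Backward induction with Delta moving first.
- Zero: BR = X, leader payoff 6.
- Light: BR = X, leader payoff 7.
- Medium: BR = Y, leader payoff 0.
- Heavy: BR = X, leader payoff 8.
Delta's induced payoffs are 6, 7, 0, 8, so Delta commits to Heavy. Subgame-perfect outcome: (Heavy, X) with payoffs (8, 9).
Now find the simultaneous Nash equilibrium.
Delta's best replies: X→Heavy; Y→Light; Z→Zero.
Echo's best replies: Zero→X; Light→X; Medium→Y; Heavy→X.
Only (Heavy, X) has each player best-responding; Nash payoffs (8, 9).
Sequential outcome (Heavy, X) coincides with the Nash profile (Heavy, X).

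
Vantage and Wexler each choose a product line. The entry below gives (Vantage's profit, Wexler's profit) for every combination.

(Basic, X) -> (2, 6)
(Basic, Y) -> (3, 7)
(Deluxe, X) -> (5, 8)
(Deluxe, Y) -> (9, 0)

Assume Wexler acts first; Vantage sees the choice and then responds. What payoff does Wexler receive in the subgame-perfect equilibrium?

Backward induction with Wexler moving first.
- X → Vantage plays Deluxe (best of 2, 5); Wexler gets 8.
- Y → Vantage plays Deluxe (best of 3, 9); Wexler gets 0.
Wexler's induced payoffs are 8, 0, so Wexler commits to X. Subgame-perfect outcome: (Deluxe, X) with payoffs (5, 8).

8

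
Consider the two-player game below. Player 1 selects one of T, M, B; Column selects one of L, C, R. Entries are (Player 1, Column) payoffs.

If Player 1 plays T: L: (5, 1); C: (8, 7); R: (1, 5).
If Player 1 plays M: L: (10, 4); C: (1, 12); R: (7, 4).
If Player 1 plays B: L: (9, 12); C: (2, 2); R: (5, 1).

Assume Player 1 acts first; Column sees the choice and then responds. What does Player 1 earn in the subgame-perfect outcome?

Work backward from Column's decision.
- T → Column plays C (best of 1, 7, 5); Player 1 gets 8.
- M → Column plays C (best of 4, 12, 4); Player 1 gets 1.
- B → Column plays L (best of 12, 2, 1); Player 1 gets 9.
Among 8, 1, 9, the best is 9 at B. Subgame-perfect outcome: (B, L) with payoffs (9, 12).

9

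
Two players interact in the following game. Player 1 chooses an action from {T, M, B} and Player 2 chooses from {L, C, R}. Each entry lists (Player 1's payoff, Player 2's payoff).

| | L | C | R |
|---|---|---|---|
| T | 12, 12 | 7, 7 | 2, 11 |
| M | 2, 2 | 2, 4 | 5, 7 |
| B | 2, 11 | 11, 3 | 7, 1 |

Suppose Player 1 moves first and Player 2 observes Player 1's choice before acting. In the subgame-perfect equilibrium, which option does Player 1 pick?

Work backward from Player 2's decision.
- T: Player 2 compares 12, 7, 11 and picks L; Player 1 would get 12.
- M: Player 2 compares 2, 4, 7 and picks R; Player 1 would get 5.
- B: Player 2 compares 11, 3, 1 and picks L; Player 1 would get 2.
Maximizing over 12, 5, 2, Player 1 chooses T. Subgame-perfect outcome: (T, L) with payoffs (12, 12).

T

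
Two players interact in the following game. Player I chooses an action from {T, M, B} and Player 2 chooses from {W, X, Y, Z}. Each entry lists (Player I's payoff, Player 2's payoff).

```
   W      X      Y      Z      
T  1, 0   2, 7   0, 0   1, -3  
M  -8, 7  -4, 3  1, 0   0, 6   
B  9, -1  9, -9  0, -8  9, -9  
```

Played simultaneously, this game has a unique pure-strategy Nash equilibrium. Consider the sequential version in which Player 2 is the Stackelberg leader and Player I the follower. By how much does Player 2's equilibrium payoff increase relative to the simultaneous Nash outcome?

1

Backward induction with Player 2 moving first.
- W: Player I compares 1, -8, 9 and picks B; Player 2 would get -1.
- X: Player I compares 2, -4, 9 and picks B; Player 2 would get -9.
- Y: Player I compares 0, 1, 0 and picks M; Player 2 would get 0.
- Z: Player I compares 1, 0, 9 and picks B; Player 2 would get -9.
Player 2's induced payoffs are -1, -9, 0, -9, so Player 2 commits to Y. Subgame-perfect outcome: (M, Y) with payoffs (1, 0).
For the simultaneous game, intersect best replies.
Player I's best replies: W→B; X→B; Y→M; Z→B.
Player 2's best replies: T→X; M→W; B→W.
The unique mutual best reply is (B, W), giving (9, -1).
Player 2's commitment gain: 0 − -1 = 1.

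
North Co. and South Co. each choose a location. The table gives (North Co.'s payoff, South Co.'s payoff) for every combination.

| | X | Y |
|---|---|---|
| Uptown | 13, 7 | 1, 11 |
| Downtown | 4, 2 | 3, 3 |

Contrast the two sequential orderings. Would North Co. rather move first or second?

If North Co. leads: South Co.'s best replies are Uptown→Y, Downtown→Y; North Co.'s induced payoffs 1, 3; outcome (Downtown, Y), payoffs (3, 3).
If South Co. leads: North Co.'s best replies are X→Uptown, Y→Downtown; South Co.'s induced payoffs 7, 3; outcome (Uptown, X), payoffs (13, 7).
North Co. gets 3 moving first and 13 moving second, so North Co. prefers to move second.

second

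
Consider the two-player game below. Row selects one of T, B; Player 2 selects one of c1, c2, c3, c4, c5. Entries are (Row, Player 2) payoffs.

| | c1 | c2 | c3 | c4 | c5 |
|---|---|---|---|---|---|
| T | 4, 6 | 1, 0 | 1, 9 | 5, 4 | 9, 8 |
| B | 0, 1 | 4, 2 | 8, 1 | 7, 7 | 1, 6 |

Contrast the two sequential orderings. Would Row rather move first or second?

second

If Row leads: Player 2's best replies are T→c3, B→c4; Row's induced payoffs 1, 7; outcome (B, c4), payoffs (7, 7).
If Player 2 leads: Row's best replies are c1→T, c2→B, c3→B, c4→B, c5→T; Player 2's induced payoffs 6, 2, 1, 7, 8; outcome (T, c5), payoffs (9, 8).
Row gets 7 moving first and 9 moving second, so Row prefers to move second.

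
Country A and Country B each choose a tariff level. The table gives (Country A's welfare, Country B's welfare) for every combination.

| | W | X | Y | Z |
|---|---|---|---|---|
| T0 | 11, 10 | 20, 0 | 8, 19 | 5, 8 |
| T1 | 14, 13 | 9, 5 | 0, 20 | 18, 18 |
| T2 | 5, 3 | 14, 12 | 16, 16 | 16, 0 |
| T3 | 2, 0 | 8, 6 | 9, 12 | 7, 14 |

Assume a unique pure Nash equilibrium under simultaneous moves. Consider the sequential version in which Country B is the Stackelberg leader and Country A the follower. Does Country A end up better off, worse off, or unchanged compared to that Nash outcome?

better off

Solve by backward induction (Country B leads).
- W: Country A compares 11, 14, 5, 2 and picks T1; Country B would get 13.
- X: Country A compares 20, 9, 14, 8 and picks T0; Country B would get 0.
- Y: Country A compares 8, 0, 16, 9 and picks T2; Country B would get 16.
- Z: Country A compares 5, 18, 16, 7 and picks T1; Country B would get 18.
Among 13, 0, 16, 18, the best is 18 at Z. Subgame-perfect outcome: (T1, Z) with payoffs (18, 18).
Now find the simultaneous Nash equilibrium.
Country A's best replies: W→T1; X→T0; Y→T2; Z→T1.
Country B's best replies: T0→Y; T1→Y; T2→Y; T3→Z.
The unique mutual best reply is (T2, Y), giving (16, 16).
Country A earns 18 sequentially versus 16 at the Nash outcome: better off.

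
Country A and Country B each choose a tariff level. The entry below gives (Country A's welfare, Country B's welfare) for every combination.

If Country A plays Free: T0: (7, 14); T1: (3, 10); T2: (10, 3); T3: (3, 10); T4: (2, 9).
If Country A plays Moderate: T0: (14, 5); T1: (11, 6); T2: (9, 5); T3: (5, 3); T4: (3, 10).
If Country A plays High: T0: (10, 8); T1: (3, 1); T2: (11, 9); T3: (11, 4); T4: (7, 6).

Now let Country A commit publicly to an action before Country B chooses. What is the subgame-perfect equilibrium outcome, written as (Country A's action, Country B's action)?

(High, T2)

Backward induction with Country A moving first.
- Free: Country B compares 14, 10, 3, 10, 9 and picks T0; Country A would get 7.
- Moderate: Country B compares 5, 6, 5, 3, 10 and picks T4; Country A would get 3.
- High: Country B compares 8, 1, 9, 4, 6 and picks T2; Country A would get 11.
Among 7, 3, 11, the best is 11 at High. Subgame-perfect outcome: (High, T2) with payoffs (11, 9).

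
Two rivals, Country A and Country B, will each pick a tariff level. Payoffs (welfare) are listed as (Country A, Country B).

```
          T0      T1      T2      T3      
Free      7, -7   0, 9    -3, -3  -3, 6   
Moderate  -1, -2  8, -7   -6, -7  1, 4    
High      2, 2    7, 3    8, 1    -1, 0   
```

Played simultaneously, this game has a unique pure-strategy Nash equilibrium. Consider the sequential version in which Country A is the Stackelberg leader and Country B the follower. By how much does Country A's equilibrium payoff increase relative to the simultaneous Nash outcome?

Country B best-responds to each possible Country A move:
- Free: BR = T1, leader payoff 0.
- Moderate: BR = T3, leader payoff 1.
- High: BR = T1, leader payoff 7.
Maximizing over 0, 1, 7, Country A chooses High. Subgame-perfect outcome: (High, T1) with payoffs (7, 3).
Now find the simultaneous Nash equilibrium.
Country A's best replies: T0→Free; T1→Moderate; T2→High; T3→Moderate.
Country B's best replies: Free→T1; Moderate→T3; High→T1.
The unique mutual best reply is (Moderate, T3), giving (1, 4).
Country A's commitment gain: 7 − 1 = 6.

6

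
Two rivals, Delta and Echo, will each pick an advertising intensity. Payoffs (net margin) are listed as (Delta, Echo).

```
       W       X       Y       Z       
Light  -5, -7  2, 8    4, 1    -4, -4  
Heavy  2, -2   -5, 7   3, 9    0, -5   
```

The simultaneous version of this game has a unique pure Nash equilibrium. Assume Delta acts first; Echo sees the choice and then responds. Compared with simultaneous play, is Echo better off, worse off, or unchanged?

better off

Backward induction with Delta moving first.
- Light → Echo plays X (best of -7, 8, 1, -4); Delta gets 2.
- Heavy → Echo plays Y (best of -2, 7, 9, -5); Delta gets 3.
Among 2, 3, the best is 3 at Heavy. Subgame-perfect outcome: (Heavy, Y) with payoffs (3, 9).
Now find the simultaneous Nash equilibrium.
Delta's best replies: W→Heavy; X→Light; Y→Light; Z→Heavy.
Echo's best replies: Light→X; Heavy→Y.
The unique mutual best reply is (Light, X), giving (2, 8).
Echo earns 9 sequentially versus 8 at the Nash outcome: better off.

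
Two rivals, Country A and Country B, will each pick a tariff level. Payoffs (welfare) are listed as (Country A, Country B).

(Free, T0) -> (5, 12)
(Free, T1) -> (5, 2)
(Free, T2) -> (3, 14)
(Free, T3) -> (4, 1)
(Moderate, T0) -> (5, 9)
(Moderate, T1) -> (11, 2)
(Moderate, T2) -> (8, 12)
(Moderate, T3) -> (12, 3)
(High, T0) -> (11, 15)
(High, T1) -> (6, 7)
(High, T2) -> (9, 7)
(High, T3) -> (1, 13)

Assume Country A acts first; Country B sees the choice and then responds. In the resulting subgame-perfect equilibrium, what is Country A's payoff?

11

Country B best-responds to each possible Country A move:
- Free → Country B plays T2 (best of 12, 2, 14, 1); Country A gets 3.
- Moderate → Country B plays T2 (best of 9, 2, 12, 3); Country A gets 8.
- High → Country B plays T0 (best of 15, 7, 7, 13); Country A gets 11.
Among 3, 8, 11, the best is 11 at High. Subgame-perfect outcome: (High, T0) with payoffs (11, 15).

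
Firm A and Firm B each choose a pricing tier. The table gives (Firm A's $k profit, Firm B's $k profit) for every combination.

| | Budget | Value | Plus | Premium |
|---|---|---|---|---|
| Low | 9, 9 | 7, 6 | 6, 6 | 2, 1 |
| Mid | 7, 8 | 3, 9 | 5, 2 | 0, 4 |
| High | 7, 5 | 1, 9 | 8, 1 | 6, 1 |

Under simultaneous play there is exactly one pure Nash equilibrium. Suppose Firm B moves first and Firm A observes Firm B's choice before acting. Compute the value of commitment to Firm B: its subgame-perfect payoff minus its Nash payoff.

0

Firm A best-responds to each possible Firm B move:
- Budget → Firm A plays Low (best of 9, 7, 7); Firm B gets 9.
- Value → Firm A plays Low (best of 7, 3, 1); Firm B gets 6.
- Plus → Firm A plays High (best of 6, 5, 8); Firm B gets 1.
- Premium → Firm A plays High (best of 2, 0, 6); Firm B gets 1.
Among 9, 6, 1, 1, the best is 9 at Budget. Subgame-perfect outcome: (Low, Budget) with payoffs (9, 9).
Now find the simultaneous Nash equilibrium.
Firm A's best replies: Budget→Low; Value→Low; Plus→High; Premium→High.
Firm B's best replies: Low→Budget; Mid→Value; High→Value.
Only (Low, Budget) has each player best-responding; Nash payoffs (9, 9).
Firm B's commitment gain: 9 − 9 = 0.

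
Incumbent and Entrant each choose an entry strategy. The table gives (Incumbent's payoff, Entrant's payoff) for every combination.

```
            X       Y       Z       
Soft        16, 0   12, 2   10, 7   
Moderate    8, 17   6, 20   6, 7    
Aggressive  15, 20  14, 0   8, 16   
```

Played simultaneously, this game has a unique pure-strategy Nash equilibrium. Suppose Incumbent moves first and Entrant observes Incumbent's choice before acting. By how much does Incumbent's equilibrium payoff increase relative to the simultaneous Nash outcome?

5

Work backward from Entrant's decision.
- Soft → Entrant plays Z (best of 0, 2, 7); Incumbent gets 10.
- Moderate → Entrant plays Y (best of 17, 20, 7); Incumbent gets 6.
- Aggressive → Entrant plays X (best of 20, 0, 16); Incumbent gets 15.
Maximizing over 10, 6, 15, Incumbent chooses Aggressive. Subgame-perfect outcome: (Aggressive, X) with payoffs (15, 20).
Under simultaneous play:
Incumbent's best replies: X→Soft; Y→Aggressive; Z→Soft.
Entrant's best replies: Soft→Z; Moderate→Y; Aggressive→X.
The unique mutual best reply is (Soft, Z), giving (10, 7).
Incumbent's commitment gain: 15 − 10 = 5.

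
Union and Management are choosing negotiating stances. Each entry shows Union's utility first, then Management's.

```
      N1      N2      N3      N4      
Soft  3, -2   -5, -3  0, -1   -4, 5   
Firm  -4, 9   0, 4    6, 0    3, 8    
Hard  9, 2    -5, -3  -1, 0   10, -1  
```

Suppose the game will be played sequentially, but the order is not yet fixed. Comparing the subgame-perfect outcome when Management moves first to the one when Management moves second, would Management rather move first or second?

If Union leads: Management's best replies are Soft→N4, Firm→N1, Hard→N1; Union's induced payoffs -4, -4, 9; outcome (Hard, N1), payoffs (9, 2).
If Management leads: Union's best replies are N1→Hard, N2→Firm, N3→Firm, N4→Hard; Management's induced payoffs 2, 4, 0, -1; outcome (Firm, N2), payoffs (0, 4).
Management gets 4 moving first and 2 moving second, so Management prefers to move first.

first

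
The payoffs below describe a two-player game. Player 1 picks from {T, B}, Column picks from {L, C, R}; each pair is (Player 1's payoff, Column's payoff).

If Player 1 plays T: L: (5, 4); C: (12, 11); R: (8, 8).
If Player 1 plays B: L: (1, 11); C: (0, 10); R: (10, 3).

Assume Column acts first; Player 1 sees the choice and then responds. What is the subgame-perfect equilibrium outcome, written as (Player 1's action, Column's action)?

Solve by backward induction (Column leads).
- L → Player 1 plays T (best of 5, 1); Column gets 4.
- C → Player 1 plays T (best of 12, 0); Column gets 11.
- R → Player 1 plays B (best of 8, 10); Column gets 3.
Maximizing over 4, 11, 3, Column chooses C. Subgame-perfect outcome: (T, C) with payoffs (12, 11).

(T, C)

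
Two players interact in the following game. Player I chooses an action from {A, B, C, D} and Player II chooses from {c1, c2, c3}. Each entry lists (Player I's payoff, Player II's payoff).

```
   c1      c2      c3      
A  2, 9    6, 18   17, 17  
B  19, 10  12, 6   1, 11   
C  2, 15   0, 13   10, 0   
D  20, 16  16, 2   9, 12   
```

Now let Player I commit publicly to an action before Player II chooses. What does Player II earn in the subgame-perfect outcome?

Backward induction with Player I moving first.
- A: Player II compares 9, 18, 17 and picks c2; Player I would get 6.
- B: Player II compares 10, 6, 11 and picks c3; Player I would get 1.
- C: Player II compares 15, 13, 0 and picks c1; Player I would get 2.
- D: Player II compares 16, 2, 12 and picks c1; Player I would get 20.
Player I's induced payoffs are 6, 1, 2, 20, so Player I commits to D. Subgame-perfect outcome: (D, c1) with payoffs (20, 16).

16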